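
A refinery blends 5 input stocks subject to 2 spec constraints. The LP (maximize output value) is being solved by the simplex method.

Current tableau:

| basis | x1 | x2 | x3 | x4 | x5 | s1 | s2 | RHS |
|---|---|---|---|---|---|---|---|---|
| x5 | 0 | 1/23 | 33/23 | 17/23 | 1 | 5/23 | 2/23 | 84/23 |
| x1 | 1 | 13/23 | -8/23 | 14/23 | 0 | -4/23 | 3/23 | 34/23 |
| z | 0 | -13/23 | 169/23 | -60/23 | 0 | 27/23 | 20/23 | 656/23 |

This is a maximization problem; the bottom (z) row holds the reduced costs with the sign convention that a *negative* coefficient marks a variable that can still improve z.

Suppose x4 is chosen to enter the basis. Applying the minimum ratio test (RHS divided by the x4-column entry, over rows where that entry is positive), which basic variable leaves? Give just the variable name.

x1

Ratios: row 1 (x5): (84/23)/(17/23) = 84/17; row 2 (x1): (34/23)/(14/23) = 17/7.
Minimum ratio 17/7 is in the x1 row, so x1 leaves.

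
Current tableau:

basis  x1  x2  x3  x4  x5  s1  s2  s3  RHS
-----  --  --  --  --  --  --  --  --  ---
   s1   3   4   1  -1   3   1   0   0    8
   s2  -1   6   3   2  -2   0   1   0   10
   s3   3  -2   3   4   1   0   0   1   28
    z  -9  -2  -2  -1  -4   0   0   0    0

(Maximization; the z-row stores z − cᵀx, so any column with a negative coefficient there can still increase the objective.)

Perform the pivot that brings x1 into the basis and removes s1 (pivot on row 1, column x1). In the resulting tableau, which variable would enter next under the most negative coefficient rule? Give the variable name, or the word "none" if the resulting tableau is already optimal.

Pivot element 3. New z-row = old z-row − (-9)·(row 1/3).
Updated z-row coefficients: x1: 0, x2: 10, x3: 1, x4: -4, x5: 5, s1: 3, s2: 0, s3: 0.
The most negative is -4 in column x4, so x4 would enter next.

x4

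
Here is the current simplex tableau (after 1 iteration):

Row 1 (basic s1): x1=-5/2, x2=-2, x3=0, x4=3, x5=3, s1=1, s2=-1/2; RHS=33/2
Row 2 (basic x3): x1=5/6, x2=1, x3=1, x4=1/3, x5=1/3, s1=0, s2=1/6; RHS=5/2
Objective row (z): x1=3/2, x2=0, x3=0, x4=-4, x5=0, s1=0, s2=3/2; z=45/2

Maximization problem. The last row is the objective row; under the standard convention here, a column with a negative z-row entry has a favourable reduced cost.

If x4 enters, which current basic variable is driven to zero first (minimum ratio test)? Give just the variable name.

Ratios: row 1 (s1): (33/2)/3 = 11/2; row 2 (x3): (5/2)/(1/3) = 15/2.
Minimum ratio 11/2 is in the s1 row, so s1 leaves.

s1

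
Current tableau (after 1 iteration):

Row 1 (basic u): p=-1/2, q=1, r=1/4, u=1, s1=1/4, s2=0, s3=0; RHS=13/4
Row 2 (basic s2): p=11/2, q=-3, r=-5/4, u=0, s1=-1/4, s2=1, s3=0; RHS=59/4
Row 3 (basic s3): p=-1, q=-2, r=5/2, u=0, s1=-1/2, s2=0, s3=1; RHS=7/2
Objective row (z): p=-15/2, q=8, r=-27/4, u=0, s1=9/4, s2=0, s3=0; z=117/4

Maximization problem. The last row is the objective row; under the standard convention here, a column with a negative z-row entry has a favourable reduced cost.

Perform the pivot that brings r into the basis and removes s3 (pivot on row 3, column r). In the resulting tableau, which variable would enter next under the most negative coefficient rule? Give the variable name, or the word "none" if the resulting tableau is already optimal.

Pivot element 5/2. New z-row = old z-row − (-27/4)·(row 3/(5/2)).
Updated z-row coefficients: p: -51/5, q: 13/5, r: 0, u: 0, s1: 9/10, s2: 0, s3: 27/10.
The most negative is -51/5 in column p, so p would enter next.

p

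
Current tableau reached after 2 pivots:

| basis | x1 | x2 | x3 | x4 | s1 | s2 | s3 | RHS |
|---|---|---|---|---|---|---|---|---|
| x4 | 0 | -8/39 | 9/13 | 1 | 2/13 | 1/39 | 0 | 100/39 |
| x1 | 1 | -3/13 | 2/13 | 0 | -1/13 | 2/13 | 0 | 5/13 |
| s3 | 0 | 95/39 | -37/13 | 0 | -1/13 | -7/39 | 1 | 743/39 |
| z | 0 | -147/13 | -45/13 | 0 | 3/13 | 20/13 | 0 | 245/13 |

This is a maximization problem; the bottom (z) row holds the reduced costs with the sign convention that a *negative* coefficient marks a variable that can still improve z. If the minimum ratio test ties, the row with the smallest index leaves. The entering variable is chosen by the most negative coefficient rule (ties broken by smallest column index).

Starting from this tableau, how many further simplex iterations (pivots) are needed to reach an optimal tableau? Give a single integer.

pivot: x2 in, s3 out → z = 10192/95
pivot: x3 in, x4 out → z = 11216/43
No improving column remains; optimal.

2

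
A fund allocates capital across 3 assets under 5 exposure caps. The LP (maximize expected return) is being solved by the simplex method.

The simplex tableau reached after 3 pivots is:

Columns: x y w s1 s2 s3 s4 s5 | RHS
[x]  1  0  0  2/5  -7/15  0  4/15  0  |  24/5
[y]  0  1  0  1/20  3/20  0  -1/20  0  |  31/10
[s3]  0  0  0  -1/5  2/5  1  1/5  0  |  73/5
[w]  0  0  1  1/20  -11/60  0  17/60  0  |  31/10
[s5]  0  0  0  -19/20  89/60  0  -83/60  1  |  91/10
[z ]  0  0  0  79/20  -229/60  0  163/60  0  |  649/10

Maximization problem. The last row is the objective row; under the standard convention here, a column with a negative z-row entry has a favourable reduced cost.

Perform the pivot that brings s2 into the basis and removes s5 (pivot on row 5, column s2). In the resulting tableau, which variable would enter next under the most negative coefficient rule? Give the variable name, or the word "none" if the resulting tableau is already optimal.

s4

Pivot element 89/60. New z-row = old z-row − (-229/60)·(row 5/(89/60)).
Updated z-row coefficients: x: 0, y: 0, w: 0, s1: 134/89, s2: 0, s3: 0, s4: -75/89, s5: 229/89.
The most negative is -75/89 in column s4, so s4 would enter next.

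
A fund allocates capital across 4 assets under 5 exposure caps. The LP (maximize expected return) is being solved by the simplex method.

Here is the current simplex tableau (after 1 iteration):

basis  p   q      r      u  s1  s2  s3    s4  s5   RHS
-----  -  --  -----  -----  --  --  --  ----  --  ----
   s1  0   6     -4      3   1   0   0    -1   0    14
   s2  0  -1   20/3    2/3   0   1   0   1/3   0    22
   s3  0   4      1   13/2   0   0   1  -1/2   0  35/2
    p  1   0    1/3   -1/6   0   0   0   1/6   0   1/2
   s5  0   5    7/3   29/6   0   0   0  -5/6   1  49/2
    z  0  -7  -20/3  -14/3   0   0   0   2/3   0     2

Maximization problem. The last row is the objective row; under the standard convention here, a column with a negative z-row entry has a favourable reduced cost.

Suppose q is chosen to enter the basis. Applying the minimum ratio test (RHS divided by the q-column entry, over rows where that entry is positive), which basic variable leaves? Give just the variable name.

s1

Ratios: row 1 (s1): 14/6 = 7/3; row 2 (s2): entry -1 ≤ 0, skip; row 3 (s3): (35/2)/4 = 35/8; row 4 (p): entry 0 ≤ 0, skip; row 5 (s5): (49/2)/5 = 49/10.
Minimum ratio 7/3 is in the s1 row, so s1 leaves.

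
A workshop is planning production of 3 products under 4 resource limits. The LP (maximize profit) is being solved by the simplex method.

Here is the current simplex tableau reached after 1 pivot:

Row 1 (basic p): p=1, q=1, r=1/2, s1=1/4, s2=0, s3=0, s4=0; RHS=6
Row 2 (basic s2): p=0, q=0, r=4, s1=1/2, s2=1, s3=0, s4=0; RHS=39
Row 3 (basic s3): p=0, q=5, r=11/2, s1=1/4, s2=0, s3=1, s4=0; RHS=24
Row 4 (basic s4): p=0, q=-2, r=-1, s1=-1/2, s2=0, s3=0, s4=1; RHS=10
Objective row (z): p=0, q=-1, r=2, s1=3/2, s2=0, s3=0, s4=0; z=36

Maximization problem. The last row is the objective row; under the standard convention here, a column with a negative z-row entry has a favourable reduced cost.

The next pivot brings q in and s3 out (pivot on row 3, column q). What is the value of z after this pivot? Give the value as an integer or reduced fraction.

204/5

Minimum ratio for q: 24/5 = 24/5.
z changes by −(z-row coeff of q)·ratio = −(-1)·(24/5) = 24/5.
New z = 36 + (24/5) = 204/5.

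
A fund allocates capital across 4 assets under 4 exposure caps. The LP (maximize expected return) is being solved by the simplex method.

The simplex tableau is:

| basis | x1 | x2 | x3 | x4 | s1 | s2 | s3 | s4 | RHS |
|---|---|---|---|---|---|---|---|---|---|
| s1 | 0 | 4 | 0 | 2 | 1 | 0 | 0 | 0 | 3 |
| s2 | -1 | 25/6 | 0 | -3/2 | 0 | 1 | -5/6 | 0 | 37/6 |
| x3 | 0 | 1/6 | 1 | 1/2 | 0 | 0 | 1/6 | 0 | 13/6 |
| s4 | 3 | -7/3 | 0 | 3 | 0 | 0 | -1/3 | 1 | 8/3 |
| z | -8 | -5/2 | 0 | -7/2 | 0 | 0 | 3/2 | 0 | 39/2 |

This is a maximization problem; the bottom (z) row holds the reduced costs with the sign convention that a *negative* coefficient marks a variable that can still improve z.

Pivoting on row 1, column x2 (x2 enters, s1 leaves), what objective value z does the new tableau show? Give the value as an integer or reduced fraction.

171/8

Minimum ratio for x2: 3/4 = 3/4.
z changes by −(z-row coeff of x2)·ratio = −(-5/2)·(3/4) = 15/8.
New z = 39/2 + (15/8) = 171/8.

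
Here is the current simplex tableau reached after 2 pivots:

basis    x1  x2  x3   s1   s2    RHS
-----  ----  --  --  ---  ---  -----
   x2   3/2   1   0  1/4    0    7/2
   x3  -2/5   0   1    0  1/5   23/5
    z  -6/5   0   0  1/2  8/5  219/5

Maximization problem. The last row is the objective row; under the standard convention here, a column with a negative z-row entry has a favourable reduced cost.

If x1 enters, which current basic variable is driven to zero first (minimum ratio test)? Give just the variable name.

Ratios: row 1 (x2): (7/2)/(3/2) = 7/3; row 2 (x3): entry -2/5 ≤ 0, skip.
Minimum ratio 7/3 is in the x2 row, so x2 leaves.

x2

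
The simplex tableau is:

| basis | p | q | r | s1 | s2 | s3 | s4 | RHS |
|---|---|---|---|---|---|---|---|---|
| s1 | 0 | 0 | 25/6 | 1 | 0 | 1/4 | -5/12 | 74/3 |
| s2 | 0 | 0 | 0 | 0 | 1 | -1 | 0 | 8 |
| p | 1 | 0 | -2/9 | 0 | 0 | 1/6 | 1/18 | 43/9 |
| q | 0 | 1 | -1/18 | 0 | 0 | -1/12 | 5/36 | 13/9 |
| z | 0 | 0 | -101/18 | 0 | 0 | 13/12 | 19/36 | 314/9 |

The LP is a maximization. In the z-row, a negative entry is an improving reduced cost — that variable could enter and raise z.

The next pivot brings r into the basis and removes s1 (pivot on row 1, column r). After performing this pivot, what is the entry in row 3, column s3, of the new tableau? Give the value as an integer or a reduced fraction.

Pivot element is row 1, column r: 25/6.
Normalize row 1: new (row 1, s3) = (1/4)/(25/6) = 3/50.
row 3 ← row 3 − (-2/9)·(new row 1): 1/6 − (-2/9)·(3/50) = 9/50.

9/50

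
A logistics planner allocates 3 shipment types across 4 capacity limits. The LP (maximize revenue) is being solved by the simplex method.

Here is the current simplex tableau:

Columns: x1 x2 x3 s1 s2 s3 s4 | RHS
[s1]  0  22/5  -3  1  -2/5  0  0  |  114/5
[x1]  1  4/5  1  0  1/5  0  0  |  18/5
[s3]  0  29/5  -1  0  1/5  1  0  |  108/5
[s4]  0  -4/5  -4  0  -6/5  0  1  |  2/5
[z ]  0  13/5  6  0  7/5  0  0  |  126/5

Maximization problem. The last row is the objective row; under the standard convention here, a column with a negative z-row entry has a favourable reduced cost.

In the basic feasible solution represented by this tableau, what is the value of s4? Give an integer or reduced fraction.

2/5

s4 is basic (row 4); its value is the RHS of that row: 2/5.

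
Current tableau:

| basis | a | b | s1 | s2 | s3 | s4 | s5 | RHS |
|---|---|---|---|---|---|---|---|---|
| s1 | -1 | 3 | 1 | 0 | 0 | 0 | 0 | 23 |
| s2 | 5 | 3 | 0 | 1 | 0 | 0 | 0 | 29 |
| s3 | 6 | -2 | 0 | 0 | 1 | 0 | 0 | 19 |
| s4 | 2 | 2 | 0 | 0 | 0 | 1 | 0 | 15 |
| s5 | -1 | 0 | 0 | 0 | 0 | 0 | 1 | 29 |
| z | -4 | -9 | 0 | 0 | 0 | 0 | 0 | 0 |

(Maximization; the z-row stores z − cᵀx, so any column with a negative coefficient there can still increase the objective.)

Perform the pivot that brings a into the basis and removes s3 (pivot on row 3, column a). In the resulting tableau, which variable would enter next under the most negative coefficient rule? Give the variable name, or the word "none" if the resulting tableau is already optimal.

Pivot element 6. New z-row = old z-row − (-4)·(row 3/6).
Updated z-row coefficients: a: 0, b: -31/3, s1: 0, s2: 0, s3: 2/3, s4: 0, s5: 0.
The most negative is -31/3 in column b, so b would enter next.

b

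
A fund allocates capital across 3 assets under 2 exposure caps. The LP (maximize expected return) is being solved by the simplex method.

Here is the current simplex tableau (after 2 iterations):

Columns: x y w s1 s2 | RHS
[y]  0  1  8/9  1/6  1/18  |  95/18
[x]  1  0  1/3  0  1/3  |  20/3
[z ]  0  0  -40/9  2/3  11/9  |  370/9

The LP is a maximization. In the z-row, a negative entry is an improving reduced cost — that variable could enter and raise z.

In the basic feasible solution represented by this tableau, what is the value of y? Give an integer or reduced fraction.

95/18

y is basic (row 1); its value is the RHS of that row: 95/18.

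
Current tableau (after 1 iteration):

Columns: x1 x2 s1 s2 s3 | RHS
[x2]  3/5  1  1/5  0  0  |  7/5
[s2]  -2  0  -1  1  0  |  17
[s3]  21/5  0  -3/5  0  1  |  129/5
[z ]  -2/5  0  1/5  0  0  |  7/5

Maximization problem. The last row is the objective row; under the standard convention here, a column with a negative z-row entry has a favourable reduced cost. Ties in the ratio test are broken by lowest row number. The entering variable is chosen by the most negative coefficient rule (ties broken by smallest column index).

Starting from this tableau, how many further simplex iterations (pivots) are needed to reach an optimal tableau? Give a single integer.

pivot: x1 in, x2 out → z = 7/3
No improving column remains; optimal.

1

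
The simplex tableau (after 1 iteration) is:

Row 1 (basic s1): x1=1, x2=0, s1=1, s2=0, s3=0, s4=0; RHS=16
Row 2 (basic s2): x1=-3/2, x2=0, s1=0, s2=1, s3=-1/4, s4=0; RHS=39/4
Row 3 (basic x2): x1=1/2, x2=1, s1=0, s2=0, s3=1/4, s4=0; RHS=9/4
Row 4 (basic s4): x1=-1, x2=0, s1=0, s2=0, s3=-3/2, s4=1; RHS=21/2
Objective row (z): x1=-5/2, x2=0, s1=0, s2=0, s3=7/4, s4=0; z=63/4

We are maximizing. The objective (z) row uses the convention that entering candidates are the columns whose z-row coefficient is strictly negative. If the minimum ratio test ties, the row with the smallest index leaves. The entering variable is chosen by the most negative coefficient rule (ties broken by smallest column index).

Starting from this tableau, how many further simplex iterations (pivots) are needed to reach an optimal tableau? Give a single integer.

1

pivot: x1 in, x2 out → z = 27
No improving column remains; optimal.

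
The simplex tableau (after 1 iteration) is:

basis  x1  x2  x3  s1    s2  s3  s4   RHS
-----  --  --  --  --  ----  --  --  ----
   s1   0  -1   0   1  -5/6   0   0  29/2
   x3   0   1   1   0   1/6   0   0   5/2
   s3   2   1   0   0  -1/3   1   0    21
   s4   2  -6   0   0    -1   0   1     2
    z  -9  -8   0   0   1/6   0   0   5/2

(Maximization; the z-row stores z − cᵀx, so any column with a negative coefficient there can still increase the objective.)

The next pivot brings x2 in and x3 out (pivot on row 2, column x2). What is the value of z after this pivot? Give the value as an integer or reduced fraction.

45/2

Minimum ratio for x2: (5/2)/1 = 5/2.
z changes by −(z-row coeff of x2)·ratio = −(-8)·(5/2) = 20.
New z = 5/2 + 20 = 45/2.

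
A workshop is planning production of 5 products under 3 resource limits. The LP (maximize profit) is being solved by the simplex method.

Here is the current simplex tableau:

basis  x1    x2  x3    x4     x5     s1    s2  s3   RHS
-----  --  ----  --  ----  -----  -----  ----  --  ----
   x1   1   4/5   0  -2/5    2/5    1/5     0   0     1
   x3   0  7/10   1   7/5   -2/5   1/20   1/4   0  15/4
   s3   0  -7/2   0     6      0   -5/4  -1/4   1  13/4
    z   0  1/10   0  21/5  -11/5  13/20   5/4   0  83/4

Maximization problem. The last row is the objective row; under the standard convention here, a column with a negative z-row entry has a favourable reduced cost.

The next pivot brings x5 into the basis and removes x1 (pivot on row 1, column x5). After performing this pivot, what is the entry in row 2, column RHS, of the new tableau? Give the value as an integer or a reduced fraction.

19/4

Pivot element is row 1, column x5: 2/5.
Normalize row 1: new (row 1, RHS) = 1/(2/5) = 5/2.
row 2 ← row 2 − (-2/5)·(new row 1): 15/4 − (-2/5)·(5/2) = 19/4.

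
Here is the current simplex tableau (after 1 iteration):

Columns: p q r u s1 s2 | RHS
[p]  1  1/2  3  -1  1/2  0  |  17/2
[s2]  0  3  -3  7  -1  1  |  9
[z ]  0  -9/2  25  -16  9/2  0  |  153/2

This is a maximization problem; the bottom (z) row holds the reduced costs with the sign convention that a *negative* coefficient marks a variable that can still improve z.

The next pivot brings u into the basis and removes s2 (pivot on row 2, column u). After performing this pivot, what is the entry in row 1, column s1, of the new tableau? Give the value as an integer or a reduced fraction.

Pivot element is row 2, column u: 7.
Normalize row 2: new (row 2, s1) = (-1)/7 = -1/7.
row 1 ← row 1 − (-1)·(new row 2): 1/2 − (-1)·(-1/7) = 5/14.

5/14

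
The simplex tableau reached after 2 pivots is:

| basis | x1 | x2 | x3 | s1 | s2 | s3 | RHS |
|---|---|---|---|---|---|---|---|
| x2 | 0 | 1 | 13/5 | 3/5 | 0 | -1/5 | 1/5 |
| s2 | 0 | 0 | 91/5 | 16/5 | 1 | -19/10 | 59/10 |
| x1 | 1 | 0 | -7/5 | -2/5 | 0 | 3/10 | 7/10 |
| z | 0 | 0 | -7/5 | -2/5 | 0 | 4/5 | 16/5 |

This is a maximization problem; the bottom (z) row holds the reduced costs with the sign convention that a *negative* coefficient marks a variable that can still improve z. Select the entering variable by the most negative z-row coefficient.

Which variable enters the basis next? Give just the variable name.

x3

Objective-row coefficients: x1: 0, x2: 0, x3: -7/5, s1: -2/5, s2: 0, s3: 4/5.
The most negative is -7/5 in column x3, so x3 enters.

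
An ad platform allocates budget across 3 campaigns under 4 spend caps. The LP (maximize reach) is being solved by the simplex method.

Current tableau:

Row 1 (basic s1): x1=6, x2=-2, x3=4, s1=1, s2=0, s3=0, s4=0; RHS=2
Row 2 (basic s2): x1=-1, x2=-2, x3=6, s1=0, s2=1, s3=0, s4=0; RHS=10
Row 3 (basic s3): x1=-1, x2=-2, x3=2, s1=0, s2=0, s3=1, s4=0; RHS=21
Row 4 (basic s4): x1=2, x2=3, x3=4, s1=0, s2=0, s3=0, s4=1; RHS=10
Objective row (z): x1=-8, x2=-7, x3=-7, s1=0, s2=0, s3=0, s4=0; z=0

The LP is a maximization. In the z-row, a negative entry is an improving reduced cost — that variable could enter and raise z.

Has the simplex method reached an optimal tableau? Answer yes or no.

Column x1 has objective-row coefficient -8, which is negative; an improving pivot exists, so not yet optimal.

no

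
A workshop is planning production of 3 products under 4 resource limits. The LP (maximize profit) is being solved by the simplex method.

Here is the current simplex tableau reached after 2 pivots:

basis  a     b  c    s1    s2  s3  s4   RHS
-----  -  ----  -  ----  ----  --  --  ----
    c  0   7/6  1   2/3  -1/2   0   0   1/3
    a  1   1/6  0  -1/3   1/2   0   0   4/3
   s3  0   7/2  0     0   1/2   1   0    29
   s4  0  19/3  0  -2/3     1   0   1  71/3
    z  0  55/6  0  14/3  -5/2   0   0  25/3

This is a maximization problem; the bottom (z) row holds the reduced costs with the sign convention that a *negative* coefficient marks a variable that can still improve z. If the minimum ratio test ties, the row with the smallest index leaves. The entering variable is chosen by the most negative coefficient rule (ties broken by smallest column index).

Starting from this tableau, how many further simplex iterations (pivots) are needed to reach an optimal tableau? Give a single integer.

1

pivot: s2 in, a out → z = 15
No improving column remains; optimal.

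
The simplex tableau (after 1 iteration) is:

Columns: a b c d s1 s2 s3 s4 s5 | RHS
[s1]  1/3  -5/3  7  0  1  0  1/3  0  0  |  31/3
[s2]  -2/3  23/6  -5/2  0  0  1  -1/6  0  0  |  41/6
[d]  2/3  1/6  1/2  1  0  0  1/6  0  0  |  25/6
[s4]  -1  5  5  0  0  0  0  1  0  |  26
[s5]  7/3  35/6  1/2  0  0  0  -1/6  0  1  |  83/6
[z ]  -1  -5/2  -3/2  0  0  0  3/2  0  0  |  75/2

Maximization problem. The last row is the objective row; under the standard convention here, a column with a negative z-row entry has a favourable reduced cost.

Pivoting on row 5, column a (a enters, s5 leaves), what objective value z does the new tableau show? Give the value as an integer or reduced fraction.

Minimum ratio for a: (83/6)/(7/3) = 83/14.
z changes by −(z-row coeff of a)·ratio = −(-1)·(83/14) = 83/14.
New z = 75/2 + (83/14) = 304/7.

304/7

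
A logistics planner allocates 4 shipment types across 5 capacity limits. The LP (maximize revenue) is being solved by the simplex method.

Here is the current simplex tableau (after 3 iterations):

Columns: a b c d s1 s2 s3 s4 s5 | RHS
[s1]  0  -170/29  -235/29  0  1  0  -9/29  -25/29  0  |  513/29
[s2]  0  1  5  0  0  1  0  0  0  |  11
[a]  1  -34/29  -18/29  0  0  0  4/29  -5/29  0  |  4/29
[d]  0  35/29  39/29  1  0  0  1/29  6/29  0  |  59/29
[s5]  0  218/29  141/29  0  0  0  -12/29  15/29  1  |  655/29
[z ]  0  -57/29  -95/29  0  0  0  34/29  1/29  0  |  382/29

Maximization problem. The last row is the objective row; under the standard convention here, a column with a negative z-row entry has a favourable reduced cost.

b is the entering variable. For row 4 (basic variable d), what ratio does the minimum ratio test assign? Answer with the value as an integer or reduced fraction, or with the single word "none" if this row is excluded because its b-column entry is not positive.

Ratio = RHS / (b entry) = (59/29) / (35/29) = 59/35.

59/35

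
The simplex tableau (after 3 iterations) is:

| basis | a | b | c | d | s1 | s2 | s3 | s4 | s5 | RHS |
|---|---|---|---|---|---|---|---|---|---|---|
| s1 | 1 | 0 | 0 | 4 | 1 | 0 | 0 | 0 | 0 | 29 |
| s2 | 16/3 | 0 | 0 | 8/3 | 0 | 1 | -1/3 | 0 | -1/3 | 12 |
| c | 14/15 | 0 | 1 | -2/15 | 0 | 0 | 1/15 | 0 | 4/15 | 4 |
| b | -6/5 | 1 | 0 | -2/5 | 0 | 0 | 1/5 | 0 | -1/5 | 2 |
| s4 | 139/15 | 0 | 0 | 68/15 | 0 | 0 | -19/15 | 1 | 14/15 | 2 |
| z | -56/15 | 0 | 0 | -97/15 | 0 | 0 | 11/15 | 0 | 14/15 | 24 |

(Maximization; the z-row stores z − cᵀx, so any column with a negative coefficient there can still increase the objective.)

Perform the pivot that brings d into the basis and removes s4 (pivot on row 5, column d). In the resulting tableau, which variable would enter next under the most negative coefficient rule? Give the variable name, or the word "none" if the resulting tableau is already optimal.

Pivot element 68/15. New z-row = old z-row − (-97/15)·(row 5/(68/15)).
Updated z-row coefficients: a: 645/68, b: 0, c: 0, d: 0, s1: 0, s2: 0, s3: -73/68, s4: 97/68, s5: 77/34.
The most negative is -73/68 in column s3, so s3 would enter next.

s3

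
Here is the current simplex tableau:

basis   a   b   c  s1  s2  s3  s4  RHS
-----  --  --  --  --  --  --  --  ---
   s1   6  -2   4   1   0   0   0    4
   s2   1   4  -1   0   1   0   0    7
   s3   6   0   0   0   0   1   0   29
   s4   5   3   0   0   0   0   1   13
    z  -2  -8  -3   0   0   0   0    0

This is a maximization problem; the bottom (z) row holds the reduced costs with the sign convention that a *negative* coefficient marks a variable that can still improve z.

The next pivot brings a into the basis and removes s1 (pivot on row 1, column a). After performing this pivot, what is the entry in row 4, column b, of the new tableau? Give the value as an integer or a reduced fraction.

14/3

Pivot element is row 1, column a: 6.
Normalize row 1: new (row 1, b) = (-2)/6 = -1/3.
row 4 ← row 4 − 5·(new row 1): 3 − 5·(-1/3) = 14/3.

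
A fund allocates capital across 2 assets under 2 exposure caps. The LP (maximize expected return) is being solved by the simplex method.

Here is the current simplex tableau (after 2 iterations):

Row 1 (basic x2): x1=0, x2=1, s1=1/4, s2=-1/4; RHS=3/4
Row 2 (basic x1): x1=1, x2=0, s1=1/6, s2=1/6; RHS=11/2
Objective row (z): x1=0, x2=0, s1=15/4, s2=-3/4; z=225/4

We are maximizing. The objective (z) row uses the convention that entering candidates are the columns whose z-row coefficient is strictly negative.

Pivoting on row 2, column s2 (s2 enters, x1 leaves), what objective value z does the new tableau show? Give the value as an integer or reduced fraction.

Minimum ratio for s2: (11/2)/(1/6) = 33.
z changes by −(z-row coeff of s2)·ratio = −(-3/4)·33 = 99/4.
New z = 225/4 + (99/4) = 81.

81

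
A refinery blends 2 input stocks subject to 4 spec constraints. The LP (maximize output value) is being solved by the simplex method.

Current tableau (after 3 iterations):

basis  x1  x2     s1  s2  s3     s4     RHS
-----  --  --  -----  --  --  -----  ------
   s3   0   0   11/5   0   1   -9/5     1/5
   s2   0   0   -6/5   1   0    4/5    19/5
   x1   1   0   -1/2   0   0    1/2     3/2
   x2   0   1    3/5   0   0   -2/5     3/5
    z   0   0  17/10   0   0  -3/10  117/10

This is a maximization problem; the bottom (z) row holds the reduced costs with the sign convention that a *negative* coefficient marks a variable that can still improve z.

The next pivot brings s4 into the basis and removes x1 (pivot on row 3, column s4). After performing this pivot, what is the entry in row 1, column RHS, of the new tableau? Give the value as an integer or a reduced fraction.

Pivot element is row 3, column s4: 1/2.
Normalize row 3: new (row 3, RHS) = (3/2)/(1/2) = 3.
row 1 ← row 1 − (-9/5)·(new row 3): 1/5 − (-9/5)·3 = 28/5.

28/5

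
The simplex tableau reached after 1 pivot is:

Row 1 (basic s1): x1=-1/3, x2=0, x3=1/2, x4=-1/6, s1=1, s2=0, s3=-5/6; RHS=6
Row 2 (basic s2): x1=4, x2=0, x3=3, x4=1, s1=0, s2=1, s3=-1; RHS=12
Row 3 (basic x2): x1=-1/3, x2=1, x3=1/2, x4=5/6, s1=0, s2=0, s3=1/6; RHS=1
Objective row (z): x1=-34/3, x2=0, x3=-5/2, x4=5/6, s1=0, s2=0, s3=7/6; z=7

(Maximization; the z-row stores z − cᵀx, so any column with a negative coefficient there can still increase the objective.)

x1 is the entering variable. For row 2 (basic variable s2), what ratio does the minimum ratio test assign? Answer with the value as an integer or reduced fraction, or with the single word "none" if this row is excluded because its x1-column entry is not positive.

Ratio = RHS / (x1 entry) = 12 / 4 = 3.

3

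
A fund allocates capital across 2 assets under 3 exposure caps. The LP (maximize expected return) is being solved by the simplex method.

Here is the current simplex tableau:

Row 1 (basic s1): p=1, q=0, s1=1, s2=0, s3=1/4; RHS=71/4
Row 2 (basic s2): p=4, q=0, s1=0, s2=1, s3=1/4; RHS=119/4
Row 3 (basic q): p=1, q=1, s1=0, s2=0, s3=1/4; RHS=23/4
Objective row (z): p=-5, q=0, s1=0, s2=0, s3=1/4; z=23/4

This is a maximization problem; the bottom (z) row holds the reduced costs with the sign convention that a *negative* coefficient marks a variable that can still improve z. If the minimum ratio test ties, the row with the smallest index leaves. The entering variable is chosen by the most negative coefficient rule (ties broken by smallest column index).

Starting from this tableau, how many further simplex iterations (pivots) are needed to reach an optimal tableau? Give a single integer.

pivot: p in, q out → z = 69/2
No improving column remains; optimal.

1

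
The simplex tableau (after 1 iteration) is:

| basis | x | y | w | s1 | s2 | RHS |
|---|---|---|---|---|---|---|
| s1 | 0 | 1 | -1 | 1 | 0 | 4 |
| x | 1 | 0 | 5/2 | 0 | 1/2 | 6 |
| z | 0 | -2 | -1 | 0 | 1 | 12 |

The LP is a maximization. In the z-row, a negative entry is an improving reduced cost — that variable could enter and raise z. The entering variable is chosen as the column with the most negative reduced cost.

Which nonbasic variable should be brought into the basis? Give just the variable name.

y

Objective-row coefficients: x: 0, y: -2, w: -1, s1: 0, s2: 1.
The most negative is -2 in column y, so y enters.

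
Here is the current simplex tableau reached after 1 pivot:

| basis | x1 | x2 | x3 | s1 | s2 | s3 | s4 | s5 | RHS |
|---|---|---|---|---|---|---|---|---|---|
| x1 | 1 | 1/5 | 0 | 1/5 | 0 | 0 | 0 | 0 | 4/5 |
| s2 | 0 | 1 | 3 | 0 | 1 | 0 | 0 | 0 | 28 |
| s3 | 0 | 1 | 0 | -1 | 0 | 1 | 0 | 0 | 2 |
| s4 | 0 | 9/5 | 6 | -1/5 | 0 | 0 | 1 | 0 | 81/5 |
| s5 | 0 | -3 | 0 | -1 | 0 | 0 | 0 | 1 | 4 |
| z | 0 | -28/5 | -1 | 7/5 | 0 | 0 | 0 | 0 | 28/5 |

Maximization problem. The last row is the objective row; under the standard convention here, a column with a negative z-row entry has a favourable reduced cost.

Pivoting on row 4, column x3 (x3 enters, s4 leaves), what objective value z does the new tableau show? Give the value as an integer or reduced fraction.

Minimum ratio for x3: (81/5)/6 = 27/10.
z changes by −(z-row coeff of x3)·ratio = −(-1)·(27/10) = 27/10.
New z = 28/5 + (27/10) = 83/10.

83/10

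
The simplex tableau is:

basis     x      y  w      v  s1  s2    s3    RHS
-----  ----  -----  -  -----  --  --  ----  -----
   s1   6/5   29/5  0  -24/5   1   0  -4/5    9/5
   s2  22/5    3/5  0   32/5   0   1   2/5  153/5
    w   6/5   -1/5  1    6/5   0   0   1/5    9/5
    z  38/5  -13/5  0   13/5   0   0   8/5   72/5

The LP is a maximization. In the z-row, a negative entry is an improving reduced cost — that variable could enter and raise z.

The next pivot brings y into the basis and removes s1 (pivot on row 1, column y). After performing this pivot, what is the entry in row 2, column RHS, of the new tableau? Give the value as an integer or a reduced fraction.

Pivot element is row 1, column y: 29/5.
Normalize row 1: new (row 1, RHS) = (9/5)/(29/5) = 9/29.
row 2 ← row 2 − (3/5)·(new row 1): 153/5 − (3/5)·(9/29) = 882/29.

882/29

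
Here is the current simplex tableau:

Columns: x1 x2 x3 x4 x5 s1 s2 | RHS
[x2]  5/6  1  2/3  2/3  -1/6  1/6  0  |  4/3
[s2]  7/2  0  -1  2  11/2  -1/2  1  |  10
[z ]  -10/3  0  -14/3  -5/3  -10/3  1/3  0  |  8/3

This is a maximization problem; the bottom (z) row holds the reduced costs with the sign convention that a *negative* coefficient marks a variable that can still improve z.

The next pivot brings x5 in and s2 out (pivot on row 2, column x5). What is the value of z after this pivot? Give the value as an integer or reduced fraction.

Minimum ratio for x5: 10/(11/2) = 20/11.
z changes by −(z-row coeff of x5)·ratio = −(-10/3)·(20/11) = 200/33.
New z = 8/3 + (200/33) = 96/11.

96/11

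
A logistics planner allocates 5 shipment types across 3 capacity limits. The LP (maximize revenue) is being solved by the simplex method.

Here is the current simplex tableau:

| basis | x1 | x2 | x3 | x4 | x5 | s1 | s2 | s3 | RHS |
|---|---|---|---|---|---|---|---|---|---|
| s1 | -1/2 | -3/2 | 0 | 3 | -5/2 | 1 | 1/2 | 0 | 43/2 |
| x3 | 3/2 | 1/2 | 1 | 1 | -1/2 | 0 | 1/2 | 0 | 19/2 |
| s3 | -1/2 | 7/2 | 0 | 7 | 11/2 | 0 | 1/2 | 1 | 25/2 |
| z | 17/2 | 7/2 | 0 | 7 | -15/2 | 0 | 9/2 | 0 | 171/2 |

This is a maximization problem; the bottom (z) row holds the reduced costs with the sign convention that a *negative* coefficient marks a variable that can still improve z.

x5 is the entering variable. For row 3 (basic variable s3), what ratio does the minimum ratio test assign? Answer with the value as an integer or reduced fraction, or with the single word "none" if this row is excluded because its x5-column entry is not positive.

Ratio = RHS / (x5 entry) = (25/2) / (11/2) = 25/11.

25/11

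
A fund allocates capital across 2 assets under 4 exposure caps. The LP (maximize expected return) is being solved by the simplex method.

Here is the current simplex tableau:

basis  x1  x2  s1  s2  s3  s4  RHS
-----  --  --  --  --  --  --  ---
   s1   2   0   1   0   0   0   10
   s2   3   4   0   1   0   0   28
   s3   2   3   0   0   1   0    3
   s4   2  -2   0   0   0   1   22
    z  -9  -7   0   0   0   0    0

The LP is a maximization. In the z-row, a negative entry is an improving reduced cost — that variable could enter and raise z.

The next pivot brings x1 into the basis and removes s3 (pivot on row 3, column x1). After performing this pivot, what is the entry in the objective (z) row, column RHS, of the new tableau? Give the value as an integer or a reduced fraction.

Pivot element is row 3, column x1: 2.
Normalize row 3: new (row 3, RHS) = 3/2 = 3/2.
z-row ← z-row − (-9)·(new row 3): 0 − (-9)·(3/2) = 27/2.

27/2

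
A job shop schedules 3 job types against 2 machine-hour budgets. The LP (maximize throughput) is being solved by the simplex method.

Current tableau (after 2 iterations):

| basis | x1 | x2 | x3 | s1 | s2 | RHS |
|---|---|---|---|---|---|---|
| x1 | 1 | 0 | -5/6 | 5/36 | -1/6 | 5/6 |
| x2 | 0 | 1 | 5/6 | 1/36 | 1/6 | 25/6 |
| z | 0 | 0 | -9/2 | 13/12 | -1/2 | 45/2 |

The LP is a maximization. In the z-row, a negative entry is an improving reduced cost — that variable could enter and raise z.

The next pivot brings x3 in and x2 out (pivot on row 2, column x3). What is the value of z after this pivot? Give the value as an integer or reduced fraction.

45

Minimum ratio for x3: (25/6)/(5/6) = 5.
z changes by −(z-row coeff of x3)·ratio = −(-9/2)·5 = 45/2.
New z = 45/2 + (45/2) = 45.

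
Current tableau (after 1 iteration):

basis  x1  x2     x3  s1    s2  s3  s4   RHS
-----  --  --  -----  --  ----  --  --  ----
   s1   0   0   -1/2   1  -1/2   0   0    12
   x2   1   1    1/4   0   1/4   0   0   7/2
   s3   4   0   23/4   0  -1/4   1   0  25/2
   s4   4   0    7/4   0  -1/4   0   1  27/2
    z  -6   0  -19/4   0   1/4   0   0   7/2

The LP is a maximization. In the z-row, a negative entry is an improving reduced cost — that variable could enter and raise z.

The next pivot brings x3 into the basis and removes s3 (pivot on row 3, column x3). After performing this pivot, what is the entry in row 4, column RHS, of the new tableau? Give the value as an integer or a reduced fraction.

Pivot element is row 3, column x3: 23/4.
Normalize row 3: new (row 3, RHS) = (25/2)/(23/4) = 50/23.
row 4 ← row 4 − (7/4)·(new row 3): 27/2 − (7/4)·(50/23) = 223/23.

223/23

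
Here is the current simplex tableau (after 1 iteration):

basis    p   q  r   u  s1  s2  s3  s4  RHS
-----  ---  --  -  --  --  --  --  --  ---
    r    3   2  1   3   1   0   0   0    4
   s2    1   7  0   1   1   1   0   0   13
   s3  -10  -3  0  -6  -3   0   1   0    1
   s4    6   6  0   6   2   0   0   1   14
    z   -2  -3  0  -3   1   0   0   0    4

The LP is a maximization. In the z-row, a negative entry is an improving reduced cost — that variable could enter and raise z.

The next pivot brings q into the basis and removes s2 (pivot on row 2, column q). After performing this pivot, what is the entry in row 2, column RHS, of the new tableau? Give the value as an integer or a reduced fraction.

Pivot element is row 2, column q: 7.
Normalize row 2: new (row 2, RHS) = 13/7 = 13/7.
Row 2 is the pivot row, so the entry is 13/7.

13/7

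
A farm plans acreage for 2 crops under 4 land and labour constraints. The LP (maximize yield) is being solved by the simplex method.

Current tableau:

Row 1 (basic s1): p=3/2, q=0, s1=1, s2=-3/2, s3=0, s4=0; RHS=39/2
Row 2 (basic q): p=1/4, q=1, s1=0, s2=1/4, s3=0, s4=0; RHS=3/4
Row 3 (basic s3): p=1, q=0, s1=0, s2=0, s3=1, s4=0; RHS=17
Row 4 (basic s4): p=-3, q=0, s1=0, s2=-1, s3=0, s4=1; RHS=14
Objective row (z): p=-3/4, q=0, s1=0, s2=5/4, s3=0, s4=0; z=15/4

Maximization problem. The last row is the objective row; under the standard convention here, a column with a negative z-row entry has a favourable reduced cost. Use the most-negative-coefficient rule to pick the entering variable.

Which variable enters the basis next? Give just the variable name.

p

Objective-row coefficients: p: -3/4, q: 0, s1: 0, s2: 5/4, s3: 0, s4: 0.
The most negative is -3/4 in column p, so p enters.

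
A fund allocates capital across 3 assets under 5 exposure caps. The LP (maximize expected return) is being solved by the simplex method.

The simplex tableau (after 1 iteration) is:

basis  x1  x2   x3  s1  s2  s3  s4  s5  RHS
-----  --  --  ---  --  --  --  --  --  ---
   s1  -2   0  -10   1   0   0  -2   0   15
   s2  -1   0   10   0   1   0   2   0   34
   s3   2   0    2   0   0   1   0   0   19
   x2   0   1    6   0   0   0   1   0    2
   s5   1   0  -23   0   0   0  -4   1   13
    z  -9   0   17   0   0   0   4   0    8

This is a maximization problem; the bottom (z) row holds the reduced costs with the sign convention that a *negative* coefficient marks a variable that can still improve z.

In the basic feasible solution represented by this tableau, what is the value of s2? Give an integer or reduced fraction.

s2 is basic (row 2); its value is the RHS of that row: 34.

34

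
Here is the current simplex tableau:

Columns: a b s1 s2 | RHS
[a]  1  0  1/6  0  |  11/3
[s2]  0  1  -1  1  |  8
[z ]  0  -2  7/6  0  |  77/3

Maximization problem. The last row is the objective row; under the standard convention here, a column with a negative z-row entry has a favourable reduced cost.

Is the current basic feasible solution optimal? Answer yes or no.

no

Column b has objective-row coefficient -2, which is negative; an improving pivot exists, so not yet optimal.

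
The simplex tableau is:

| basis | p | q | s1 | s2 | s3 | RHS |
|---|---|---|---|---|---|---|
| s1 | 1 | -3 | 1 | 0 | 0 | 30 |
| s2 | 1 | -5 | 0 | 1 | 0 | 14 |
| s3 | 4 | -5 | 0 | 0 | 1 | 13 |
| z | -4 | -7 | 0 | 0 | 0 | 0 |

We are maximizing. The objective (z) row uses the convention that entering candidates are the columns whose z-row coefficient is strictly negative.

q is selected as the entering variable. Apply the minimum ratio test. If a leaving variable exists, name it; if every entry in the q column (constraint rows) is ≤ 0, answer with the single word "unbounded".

unbounded

q-column entries: row 1: -3, row 2: -5, row 3: -5. All ≤ 0, so q can increase without bound; the LP is unbounded in this direction.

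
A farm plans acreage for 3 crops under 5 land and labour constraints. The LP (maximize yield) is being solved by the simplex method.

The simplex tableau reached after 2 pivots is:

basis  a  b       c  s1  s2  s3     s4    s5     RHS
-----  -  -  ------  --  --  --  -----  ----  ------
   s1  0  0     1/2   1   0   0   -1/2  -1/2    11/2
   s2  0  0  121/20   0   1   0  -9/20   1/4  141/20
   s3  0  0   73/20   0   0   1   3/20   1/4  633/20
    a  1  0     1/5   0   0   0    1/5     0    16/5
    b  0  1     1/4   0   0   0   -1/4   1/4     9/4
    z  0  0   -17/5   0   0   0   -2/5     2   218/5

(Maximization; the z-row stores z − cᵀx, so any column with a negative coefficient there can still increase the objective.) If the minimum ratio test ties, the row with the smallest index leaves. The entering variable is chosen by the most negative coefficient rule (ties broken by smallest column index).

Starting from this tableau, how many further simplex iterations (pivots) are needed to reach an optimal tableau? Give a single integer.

pivot: c in, s2 out → z = 5755/121
pivot: s4 in, a out → z = 1471/26
No improving column remains; optimal.

2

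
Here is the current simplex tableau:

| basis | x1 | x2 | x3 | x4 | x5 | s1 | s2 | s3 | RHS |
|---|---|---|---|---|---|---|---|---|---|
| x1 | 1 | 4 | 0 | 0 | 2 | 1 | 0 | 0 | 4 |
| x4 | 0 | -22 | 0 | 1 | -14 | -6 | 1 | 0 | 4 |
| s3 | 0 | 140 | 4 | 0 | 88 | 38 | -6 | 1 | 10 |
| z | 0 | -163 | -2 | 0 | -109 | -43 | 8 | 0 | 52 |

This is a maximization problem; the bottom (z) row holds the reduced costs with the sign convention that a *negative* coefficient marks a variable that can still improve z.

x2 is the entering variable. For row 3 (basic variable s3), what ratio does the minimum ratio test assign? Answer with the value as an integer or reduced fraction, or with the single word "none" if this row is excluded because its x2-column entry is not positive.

1/14

Ratio = RHS / (x2 entry) = 10 / 140 = 1/14.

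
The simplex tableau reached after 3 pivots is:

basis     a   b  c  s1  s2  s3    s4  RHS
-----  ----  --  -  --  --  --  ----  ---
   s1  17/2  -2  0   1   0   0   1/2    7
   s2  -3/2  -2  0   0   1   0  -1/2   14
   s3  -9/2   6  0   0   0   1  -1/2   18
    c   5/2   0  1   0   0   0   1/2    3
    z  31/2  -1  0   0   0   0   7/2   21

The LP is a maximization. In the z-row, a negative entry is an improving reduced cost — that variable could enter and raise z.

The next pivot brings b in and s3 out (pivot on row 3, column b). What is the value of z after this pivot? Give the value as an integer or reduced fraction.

24

Minimum ratio for b: 18/6 = 3.
z changes by −(z-row coeff of b)·ratio = −(-1)·3 = 3.
New z = 21 + 3 = 24.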